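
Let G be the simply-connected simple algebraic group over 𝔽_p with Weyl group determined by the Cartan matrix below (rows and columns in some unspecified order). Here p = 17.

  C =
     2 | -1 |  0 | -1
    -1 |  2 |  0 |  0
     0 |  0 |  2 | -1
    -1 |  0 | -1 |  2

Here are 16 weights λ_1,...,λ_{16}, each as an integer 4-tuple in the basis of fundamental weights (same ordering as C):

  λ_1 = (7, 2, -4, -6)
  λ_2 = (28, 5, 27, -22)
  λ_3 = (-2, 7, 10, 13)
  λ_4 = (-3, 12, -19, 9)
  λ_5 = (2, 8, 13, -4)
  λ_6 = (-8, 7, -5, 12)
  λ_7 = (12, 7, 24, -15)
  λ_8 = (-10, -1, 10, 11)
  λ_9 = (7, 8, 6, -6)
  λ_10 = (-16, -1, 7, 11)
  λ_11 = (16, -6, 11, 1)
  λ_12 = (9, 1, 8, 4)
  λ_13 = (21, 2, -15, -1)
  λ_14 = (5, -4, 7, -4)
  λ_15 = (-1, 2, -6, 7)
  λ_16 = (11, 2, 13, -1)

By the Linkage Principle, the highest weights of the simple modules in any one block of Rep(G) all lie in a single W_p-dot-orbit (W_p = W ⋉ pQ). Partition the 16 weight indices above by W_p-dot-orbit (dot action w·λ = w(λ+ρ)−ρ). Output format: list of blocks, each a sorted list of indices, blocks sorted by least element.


A_4 Cartan matrix, 4 simple roots permuted; ρ=(1,1,1,1).

λ_j+ρ reflected into Ā_17 (⟨·,θ^∨⟩≤17); 4-tuples as given:

  [1] (0, 3, 5, 3);  [2] (1, 3, 2, 5);  [3] (7, 1, 4, 2);  [4] (7, 1, 4, 2);  [5] (0, 3, 5, 3);  [6] (7, 1, 4, 2);  [7] (7, 1, 4, 2);  [8] (0, 3, 5, 3);  [9] (3, 7, 0, 5);  [10] (3, 9, 2, 0);  [11] (3, 9, 2, 0);  [12] (3, 7, 0, 5);  [13] (3, 0, 3, 6);  [14] (0, 3, 5, 3);  [15] (0, 3, 5, 3);  [16] (3, 9, 2, 0)

Partition of {1..16} into 6 W_17-dot-orbits:

[[1, 5, 8, 14, 15], [2], [3, 4, 6, 7], [9, 12], [10, 11, 16], [13]]


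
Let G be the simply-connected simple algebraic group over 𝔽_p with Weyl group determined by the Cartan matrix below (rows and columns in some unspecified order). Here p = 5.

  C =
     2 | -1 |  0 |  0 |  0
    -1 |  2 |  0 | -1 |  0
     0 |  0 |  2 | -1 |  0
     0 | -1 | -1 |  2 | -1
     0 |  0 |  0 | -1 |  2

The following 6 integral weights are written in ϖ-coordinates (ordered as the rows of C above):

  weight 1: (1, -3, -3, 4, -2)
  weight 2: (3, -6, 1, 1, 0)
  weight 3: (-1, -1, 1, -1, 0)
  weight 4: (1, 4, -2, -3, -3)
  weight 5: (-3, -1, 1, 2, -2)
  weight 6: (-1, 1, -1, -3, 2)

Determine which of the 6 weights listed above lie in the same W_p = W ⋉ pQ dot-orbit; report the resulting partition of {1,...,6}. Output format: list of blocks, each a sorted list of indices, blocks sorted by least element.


Dynkin diagram of C (from the 8 off-diagonal −1 entries): D_5.

Each λ_j+ρ reduced to Ā_5; 5-tuples below use C's row order:

  λ_1+ρ ↦ (0, 0, 2, 0, 1);  λ_2+ρ ↦ (1, 0, 1, 0, 2);  λ_3+ρ ↦ (0, 0, 2, 0, 1);  λ_4+ρ ↦ (0, 0, 2, 0, 1);  λ_5+ρ ↦ (0, 0, 2, 0, 1);  λ_6+ρ ↦ (0, 0, 2, 0, 1)

Partition of {1..6} into 2 W_5-dot-orbits:

[[1, 3, 4, 5, 6], [2]]


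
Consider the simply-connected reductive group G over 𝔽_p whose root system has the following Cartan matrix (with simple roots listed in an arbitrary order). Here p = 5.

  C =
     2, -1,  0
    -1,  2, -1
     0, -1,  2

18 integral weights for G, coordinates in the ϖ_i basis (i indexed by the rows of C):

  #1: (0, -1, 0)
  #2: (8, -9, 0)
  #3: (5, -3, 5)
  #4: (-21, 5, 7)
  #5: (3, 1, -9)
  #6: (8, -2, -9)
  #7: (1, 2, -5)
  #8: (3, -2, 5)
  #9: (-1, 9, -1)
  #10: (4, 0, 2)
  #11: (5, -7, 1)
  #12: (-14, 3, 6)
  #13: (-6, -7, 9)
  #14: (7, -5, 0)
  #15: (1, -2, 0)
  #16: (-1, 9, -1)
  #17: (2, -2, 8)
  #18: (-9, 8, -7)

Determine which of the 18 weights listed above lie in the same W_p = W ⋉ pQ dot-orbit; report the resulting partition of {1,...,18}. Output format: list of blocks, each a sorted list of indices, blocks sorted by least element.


Dynkin diagram of C (from the 4 off-diagonal −1 entries): A_3.

W_5-reps of the 18 weights in Ā_5 (same 3-coord order as C):

  λ_1 → (1, 0, 1)
  λ_2 → (1, 2, 1)
  λ_3 → (1, 0, 1)
  λ_4 → (1, 0, 1)
  λ_5 → (1, 2, 1)
  λ_6 → (1, 1, 0)
  λ_7 → (1, 1, 3)
  λ_8 → (1, 0, 1)
  λ_9 → (0, 0, 0)
  λ_10 → (1, 0, 1)
  λ_11 → (1, 1, 3)
  λ_12 → (1, 2, 1)
  λ_13 → (1, 0, 4)
  λ_14 → (1, 1, 0)
  λ_15 → (1, 1, 0)
  λ_16 → (0, 0, 0)
  λ_17 → (1, 2, 1)
  λ_18 → (1, 1, 3)

Grouping the 18 weights by Ā_5-representative: 6 linkage classes.

[[1, 3, 4, 8, 10], [2, 5, 12, 17], [6, 14, 15], [7, 11, 18], [9, 16], [13]]


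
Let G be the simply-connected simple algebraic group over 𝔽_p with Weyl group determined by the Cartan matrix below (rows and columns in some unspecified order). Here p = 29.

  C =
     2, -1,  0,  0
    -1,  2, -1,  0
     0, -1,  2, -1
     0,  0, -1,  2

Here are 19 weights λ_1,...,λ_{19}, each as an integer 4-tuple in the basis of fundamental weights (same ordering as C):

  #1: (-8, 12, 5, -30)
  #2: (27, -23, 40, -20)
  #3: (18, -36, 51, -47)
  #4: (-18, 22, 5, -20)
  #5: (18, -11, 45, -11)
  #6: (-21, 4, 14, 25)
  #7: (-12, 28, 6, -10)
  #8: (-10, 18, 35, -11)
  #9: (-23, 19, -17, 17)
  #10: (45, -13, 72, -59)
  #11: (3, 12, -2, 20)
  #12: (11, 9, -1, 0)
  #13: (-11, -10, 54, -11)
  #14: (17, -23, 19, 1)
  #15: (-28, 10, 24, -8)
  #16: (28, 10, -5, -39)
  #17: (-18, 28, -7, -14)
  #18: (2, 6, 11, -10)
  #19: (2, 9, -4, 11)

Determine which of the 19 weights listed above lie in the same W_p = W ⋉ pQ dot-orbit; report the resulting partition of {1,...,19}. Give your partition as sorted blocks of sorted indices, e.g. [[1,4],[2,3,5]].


Dynkin diagram of C (from the 6 off-diagonal −1 entries): A_4.

Ā_29 reps of the 19 weights (A_4, coords as presented):

  [1] (10, 7, 6, 6);  [2] (12, 10, 0, 1);  [3] (10, 7, 6, 6);  [4] (10, 7, 6, 6);  [5] (3, 7, 3, 9);  [6] (12, 3, 0, 9);  [7] (4, 16, 2, 0);  [8] (3, 7, 3, 9);  [9] (4, 16, 2, 0);  [10] (12, 3, 0, 9);  [11] (4, 8, 1, 12);  [12] (12, 10, 0, 1);  [13] (3, 7, 3, 9);  [14] (4, 16, 2, 0);  [15] (4, 16, 2, 0);  [16] (4, 16, 2, 0);  [17] (10, 7, 6, 6);  [18] (3, 7, 3, 9);  [19] (3, 7, 3, 9)

Grouping the 19 weights by Ā_29-representative: 6 linkage classes.

[[1, 3, 4, 17], [2, 12], [5, 8, 13, 18, 19], [6, 10], [7, 9, 14, 15, 16], [11]]


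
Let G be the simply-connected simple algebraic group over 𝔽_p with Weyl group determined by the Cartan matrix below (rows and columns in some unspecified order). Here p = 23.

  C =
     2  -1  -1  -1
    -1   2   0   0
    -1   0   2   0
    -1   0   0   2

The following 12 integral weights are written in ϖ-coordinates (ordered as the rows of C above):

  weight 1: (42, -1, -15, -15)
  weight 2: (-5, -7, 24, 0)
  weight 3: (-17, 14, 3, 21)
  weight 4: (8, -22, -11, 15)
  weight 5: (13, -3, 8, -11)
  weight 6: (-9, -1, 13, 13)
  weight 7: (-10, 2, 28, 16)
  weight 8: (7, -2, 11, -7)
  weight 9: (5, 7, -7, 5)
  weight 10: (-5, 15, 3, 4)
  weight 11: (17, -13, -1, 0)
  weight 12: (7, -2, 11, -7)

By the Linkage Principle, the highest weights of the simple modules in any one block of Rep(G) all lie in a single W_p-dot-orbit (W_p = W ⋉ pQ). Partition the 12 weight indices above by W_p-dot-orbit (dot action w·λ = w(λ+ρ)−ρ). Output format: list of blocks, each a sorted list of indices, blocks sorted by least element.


Root system D_4: the 4×4 matrix C matches after relabeling.

Ā_23 reps of the 12 weights (D_4, coords as presented):

  λ_1+ρ ↦ (0, 8, 6, 6)
  λ_2+ρ ↦ (1, 1, 12, 6)
  λ_3+ρ ↦ (1, 1, 12, 6)
  λ_4+ρ ↦ (1, 1, 12, 6)
  λ_5+ρ ↦ (0, 2, 9, 10)
  λ_6+ρ ↦ (0, 8, 6, 6)
  λ_7+ρ ↦ (0, 8, 6, 6)
  λ_8+ρ ↦ (1, 1, 12, 6)
  λ_9+ρ ↦ (0, 8, 6, 6)
  λ_10+ρ ↦ (4, 12, 0, 1)
  λ_11+ρ ↦ (4, 12, 0, 1)
  λ_12+ρ ↦ (1, 1, 12, 6)

4 distinct reps among the 12 weights ⇒ 4 W_23-linkage classes:

[[1, 6, 7, 9], [2, 3, 4, 8, 12], [5], [10, 11]]


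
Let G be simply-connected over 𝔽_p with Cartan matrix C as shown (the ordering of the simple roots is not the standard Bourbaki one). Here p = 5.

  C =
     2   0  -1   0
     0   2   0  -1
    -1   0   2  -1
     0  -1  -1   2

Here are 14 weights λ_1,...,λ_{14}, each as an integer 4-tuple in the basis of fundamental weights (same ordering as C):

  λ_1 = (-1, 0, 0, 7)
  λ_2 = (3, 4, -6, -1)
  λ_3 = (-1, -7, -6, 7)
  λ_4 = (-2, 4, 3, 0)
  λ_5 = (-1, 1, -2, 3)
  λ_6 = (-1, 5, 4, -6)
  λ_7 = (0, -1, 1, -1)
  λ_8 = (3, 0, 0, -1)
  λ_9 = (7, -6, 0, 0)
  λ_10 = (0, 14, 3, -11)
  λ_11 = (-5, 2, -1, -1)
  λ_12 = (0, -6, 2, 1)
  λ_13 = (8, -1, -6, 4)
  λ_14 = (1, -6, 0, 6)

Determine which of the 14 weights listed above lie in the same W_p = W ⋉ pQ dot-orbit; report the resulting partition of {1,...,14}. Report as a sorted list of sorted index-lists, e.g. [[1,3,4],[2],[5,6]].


A_4 Cartan matrix, 4 simple roots permuted; ρ=(1,1,1,1).

λ_j+ρ reflected into Ā_5 (⟨·,θ^∨⟩≤5); 4-tuples as given:

  [1] (3, 0, 1, 0);  [2] (0, 0, 1, 4);  [3] (1, 0, 2, 0);  [4] (3, 0, 1, 0);  [5] (0, 1, 0, 3);  [6] (0, 0, 1, 4);  [7] (1, 0, 2, 0);  [8] (3, 0, 1, 0);  [9] (0, 1, 0, 3);  [10] (0, 0, 1, 4);  [11] (0, 1, 0, 3);  [12] (0, 1, 0, 3);  [13] (0, 0, 1, 4);  [14] (1, 0, 2, 0)

These 14 weights hit 4 W_5-dot-orbits; sizes (3, 4, 3, 4):

[[1, 4, 8], [2, 6, 10, 13], [3, 7, 14], [5, 9, 11, 12]]


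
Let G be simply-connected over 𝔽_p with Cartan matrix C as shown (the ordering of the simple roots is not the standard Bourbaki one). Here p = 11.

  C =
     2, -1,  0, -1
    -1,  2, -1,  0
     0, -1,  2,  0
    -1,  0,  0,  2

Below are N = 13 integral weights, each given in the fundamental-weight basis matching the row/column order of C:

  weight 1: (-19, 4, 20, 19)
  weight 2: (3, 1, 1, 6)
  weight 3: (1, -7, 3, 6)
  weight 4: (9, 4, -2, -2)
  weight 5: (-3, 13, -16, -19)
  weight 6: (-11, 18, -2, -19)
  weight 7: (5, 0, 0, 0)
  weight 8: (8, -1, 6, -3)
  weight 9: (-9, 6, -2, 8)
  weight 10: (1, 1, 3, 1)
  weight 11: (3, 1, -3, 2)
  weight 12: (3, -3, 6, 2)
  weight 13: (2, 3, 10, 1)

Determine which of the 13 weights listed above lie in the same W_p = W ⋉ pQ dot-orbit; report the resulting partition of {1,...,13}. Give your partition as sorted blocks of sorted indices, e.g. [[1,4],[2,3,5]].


Root system A_4: the 4×4 matrix C matches after relabeling.

W_11-reps of the 13 weights in Ā_11 (same 4-coord order as C):

  [1] (2, 2, 4, 2);  [2] (4, 0, 2, 3);  [3] (4, 0, 2, 3);  [4] (6, 1, 1, 1);  [5] (6, 1, 1, 1);  [6] (6, 1, 1, 1);  [7] (6, 1, 1, 1);  [8] (4, 0, 2, 3);  [9] (6, 1, 1, 1);  [10] (2, 2, 4, 2);  [11] (4, 0, 2, 3);  [12] (2, 2, 4, 2);  [13] (4, 0, 2, 3)

Partition of {1..13} into 3 W_11-dot-orbits:

[[1, 10, 12], [2, 3, 8, 11, 13], [4, 5, 6, 7, 9]]


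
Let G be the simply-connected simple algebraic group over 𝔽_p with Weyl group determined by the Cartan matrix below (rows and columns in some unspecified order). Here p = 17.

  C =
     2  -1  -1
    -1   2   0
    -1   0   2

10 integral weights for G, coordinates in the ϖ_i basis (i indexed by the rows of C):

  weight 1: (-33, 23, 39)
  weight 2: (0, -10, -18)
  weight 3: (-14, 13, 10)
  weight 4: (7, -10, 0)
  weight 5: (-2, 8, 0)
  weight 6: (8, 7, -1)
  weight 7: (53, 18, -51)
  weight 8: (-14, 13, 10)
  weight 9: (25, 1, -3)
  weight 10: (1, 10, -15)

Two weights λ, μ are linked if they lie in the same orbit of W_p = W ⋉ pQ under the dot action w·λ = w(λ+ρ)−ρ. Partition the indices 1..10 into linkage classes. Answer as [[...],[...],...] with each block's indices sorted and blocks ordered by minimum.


Root system A_3: the 3×3 matrix C matches after relabeling.

λ_j+ρ reflected into Ā_17 (⟨·,θ^∨⟩≤17); 3-tuples as given:

  λ_1+ρ ↦ (6, 2, 2);  λ_2+ρ ↦ (1, 8, 0);  λ_3+ρ ↦ (11, 1, 2);  λ_4+ρ ↦ (1, 8, 0);  λ_5+ρ ↦ (1, 8, 0);  λ_6+ρ ↦ (9, 8, 0);  λ_7+ρ ↦ (11, 1, 2);  λ_8+ρ ↦ (11, 1, 2);  λ_9+ρ ↦ (6, 2, 2);  λ_10+ρ ↦ (11, 1, 2)

4 distinct reps among the 10 weights ⇒ 4 W_17-linkage classes:

[[1, 9], [2, 4, 5], [3, 7, 8, 10], [6]]


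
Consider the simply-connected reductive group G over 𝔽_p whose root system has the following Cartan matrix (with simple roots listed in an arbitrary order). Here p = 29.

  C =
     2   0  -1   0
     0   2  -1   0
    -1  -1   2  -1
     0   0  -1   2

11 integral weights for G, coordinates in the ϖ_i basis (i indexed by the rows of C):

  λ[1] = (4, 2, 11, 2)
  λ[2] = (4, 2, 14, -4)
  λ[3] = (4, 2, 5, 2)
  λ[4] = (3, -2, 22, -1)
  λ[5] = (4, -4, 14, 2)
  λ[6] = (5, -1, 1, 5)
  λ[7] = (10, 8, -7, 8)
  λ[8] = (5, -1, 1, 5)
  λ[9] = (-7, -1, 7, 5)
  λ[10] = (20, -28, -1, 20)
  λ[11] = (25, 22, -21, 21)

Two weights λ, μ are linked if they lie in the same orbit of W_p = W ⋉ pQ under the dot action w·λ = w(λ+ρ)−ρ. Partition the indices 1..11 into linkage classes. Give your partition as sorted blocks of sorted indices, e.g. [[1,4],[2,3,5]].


C ↔ D_4 under row/col permutation; |W(D_4)| = 192.

Folding the 11 weights λ_j+ρ into Ā_29 (reps in the given 4-coord order):

  [1] (5, 3, 6, 3) · [2] (5, 3, 6, 3) · [3] (5, 3, 6, 3) · [4] (4, 1, 2, 0) · [5] (5, 3, 6, 3) · [6] (6, 0, 2, 6) · [7] (5, 3, 6, 3) · [8] (6, 0, 2, 6) · [9] (6, 0, 2, 6) · [10] (6, 0, 2, 6) · [11] (4, 1, 2, 0)

Partition of {1..11} into 3 W_29-dot-orbits:

[[1, 2, 3, 5, 7], [4, 11], [6, 8, 9, 10]]


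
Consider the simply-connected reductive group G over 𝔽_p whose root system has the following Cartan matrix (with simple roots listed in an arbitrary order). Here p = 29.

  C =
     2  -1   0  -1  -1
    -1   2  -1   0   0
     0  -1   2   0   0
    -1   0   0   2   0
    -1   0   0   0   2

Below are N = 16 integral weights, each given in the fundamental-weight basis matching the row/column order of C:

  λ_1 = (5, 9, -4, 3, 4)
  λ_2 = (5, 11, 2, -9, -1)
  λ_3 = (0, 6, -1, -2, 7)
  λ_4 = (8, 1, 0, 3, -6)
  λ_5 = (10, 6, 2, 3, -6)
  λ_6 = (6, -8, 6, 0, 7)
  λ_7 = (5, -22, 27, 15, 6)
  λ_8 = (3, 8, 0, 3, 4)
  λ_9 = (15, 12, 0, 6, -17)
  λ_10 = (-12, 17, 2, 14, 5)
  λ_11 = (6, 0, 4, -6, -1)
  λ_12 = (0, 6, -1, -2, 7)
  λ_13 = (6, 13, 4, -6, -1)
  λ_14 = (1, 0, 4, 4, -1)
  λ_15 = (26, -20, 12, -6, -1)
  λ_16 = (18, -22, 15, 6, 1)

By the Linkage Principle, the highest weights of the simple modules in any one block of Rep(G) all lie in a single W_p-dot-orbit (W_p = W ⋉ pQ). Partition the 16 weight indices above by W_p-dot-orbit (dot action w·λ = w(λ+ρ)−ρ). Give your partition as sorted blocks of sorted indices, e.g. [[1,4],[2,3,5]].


Dynkin diagram of C (from the 8 off-diagonal −1 entries): D_5.

Folding the 16 weights λ_j+ρ into Ā_29 (reps in the given 5-coord order):

    1: (4, 2, 1, 4, 5)
    2: (0, 8, 3, 6, 2)
    3: (0, 7, 0, 1, 8)
    4: (4, 2, 1, 4, 5)
    5: (4, 2, 1, 4, 5)
    6: (0, 7, 0, 1, 8)
    7: (0, 7, 0, 1, 8)
    8: (4, 2, 1, 4, 5)
    9: (0, 7, 0, 1, 8)
    10: (4, 2, 1, 4, 5)
    11: (2, 1, 5, 5, 0)
    12: (0, 7, 0, 1, 8)
    13: (2, 1, 5, 5, 0)
    14: (2, 1, 5, 5, 0)
    15: (2, 1, 5, 5, 0)
    16: (2, 1, 5, 5, 0)

Linkage partition of the 16 weights (4 classes, p=29):

[[1, 4, 5, 8, 10], [2], [3, 6, 7, 9, 12], [11, 13, 14, 15, 16]]


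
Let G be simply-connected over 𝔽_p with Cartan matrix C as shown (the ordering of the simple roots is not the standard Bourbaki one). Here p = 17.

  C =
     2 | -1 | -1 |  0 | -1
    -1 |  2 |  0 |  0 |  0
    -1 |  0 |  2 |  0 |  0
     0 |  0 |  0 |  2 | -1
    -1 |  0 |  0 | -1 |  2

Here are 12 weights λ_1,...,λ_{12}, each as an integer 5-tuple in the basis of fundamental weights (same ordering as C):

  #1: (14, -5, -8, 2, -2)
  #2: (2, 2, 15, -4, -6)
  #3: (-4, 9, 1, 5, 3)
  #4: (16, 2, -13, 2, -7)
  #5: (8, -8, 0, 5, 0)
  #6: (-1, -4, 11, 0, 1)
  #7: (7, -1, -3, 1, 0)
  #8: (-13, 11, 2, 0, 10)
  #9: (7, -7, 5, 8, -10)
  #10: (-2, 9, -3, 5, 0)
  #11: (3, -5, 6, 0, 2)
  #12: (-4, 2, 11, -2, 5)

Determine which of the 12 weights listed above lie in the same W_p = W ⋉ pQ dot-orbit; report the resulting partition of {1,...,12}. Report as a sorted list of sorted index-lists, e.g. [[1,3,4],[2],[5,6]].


C ↔ D_5 under row/col permutation; |W(D_5)| = 1920.

Alcove-folded reps (p=17, 12 weights, presented ϖ-order):

  [1] (0, 4, 7, 1, 2)
  [2] (2, 0, 9, 0, 1)
  [3] (0, 7, 1, 4, 2)
  [4] (2, 0, 9, 0, 1)
  [5] (0, 7, 1, 4, 2)
  [6] (2, 0, 9, 0, 1)
  [7] (6, 0, 2, 2, 0)
  [8] (2, 0, 9, 0, 1)
  [9] (5, 1, 1, 0, 2)
  [10] (0, 7, 1, 4, 2)
  [11] (0, 4, 7, 1, 2)
  [12] (2, 0, 9, 0, 1)

Grouping the 12 weights by Ā_17-representative: 5 linkage classes.

[[1, 11], [2, 4, 6, 8, 12], [3, 5, 10], [7], [9]]


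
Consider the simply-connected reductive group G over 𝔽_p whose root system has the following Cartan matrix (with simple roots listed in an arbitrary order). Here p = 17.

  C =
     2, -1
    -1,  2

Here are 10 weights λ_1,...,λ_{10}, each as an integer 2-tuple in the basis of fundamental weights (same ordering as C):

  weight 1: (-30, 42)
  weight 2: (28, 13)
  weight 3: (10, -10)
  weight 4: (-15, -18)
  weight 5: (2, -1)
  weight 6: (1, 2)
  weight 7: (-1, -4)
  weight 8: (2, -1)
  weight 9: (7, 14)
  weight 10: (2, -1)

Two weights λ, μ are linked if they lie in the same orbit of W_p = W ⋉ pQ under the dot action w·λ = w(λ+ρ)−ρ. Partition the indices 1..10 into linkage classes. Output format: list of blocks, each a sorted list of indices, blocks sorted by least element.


A_2 Cartan matrix, 2 simple roots permuted; ρ=(1,1).

W_17-reps of the 10 weights in Ā_17 (same 2-coord order as C):

  λ_1+ρ ↦ (9, 3)
  λ_2+ρ ↦ (9, 3)
  λ_3+ρ ↦ (2, 9)
  λ_4+ρ ↦ (3, 0)
  λ_5+ρ ↦ (3, 0)
  λ_6+ρ ↦ (2, 3)
  λ_7+ρ ↦ (3, 0)
  λ_8+ρ ↦ (3, 0)
  λ_9+ρ ↦ (2, 9)
  λ_10+ρ ↦ (3, 0)

Linkage partition of the 10 weights (4 classes, p=17):

[[1, 2], [3, 9], [4, 5, 7, 8, 10], [6]]


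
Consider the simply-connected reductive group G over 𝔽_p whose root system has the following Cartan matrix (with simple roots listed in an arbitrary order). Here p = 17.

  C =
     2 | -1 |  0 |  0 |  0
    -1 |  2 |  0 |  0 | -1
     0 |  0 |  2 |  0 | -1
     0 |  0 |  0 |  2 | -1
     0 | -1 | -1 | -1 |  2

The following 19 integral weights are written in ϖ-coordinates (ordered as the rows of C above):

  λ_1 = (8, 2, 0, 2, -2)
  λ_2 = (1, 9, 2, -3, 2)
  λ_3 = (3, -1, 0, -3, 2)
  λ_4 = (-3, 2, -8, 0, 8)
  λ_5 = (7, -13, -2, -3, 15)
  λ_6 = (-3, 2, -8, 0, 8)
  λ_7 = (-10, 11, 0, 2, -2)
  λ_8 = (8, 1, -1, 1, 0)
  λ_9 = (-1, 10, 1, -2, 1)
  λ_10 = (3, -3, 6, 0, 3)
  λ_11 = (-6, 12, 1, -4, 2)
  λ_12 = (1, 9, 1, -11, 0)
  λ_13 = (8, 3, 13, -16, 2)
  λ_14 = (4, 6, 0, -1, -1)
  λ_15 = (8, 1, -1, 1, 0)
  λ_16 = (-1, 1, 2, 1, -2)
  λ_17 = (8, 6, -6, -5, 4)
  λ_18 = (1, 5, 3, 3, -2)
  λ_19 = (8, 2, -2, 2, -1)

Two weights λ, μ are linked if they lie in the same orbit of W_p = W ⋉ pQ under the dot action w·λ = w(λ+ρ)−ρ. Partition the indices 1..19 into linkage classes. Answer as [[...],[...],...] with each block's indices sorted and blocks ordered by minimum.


Cartan matrix: type D_5 (|W|=1920); un-permuting the 5 rows.

Alcove-folded reps (p=17, 19 weights, presented ϖ-order):

  λ_1+ρ ↦ (9, 2, 0, 2, 1) · λ_2+ρ ↦ (0, 1, 2, 1, 1) · λ_3+ρ ↦ (4, 0, 1, 2, 1) · λ_4+ρ ↦ (2, 1, 7, 1, 2) · λ_5+ρ ↦ (4, 0, 1, 2, 1) · λ_6+ρ ↦ (2, 1, 7, 1, 2) · λ_7+ρ ↦ (9, 2, 0, 2, 1) · λ_8+ρ ↦ (9, 2, 0, 2, 1) · λ_9+ρ ↦ (0, 1, 2, 1, 1) · λ_10+ρ ↦ (2, 1, 7, 1, 2) · λ_11+ρ ↦ (4, 0, 1, 2, 1) · λ_12+ρ ↦ (2, 1, 7, 1, 2) · λ_13+ρ ↦ (4, 0, 1, 2, 1) · λ_14+ρ ↦ (5, 4, 1, 0, 0) · λ_15+ρ ↦ (9, 2, 0, 2, 1) · λ_16+ρ ↦ (0, 1, 2, 1, 1) · λ_17+ρ ↦ (5, 4, 1, 0, 0) · λ_18+ρ ↦ (2, 2, 3, 3, 1) · λ_19+ρ ↦ (9, 2, 0, 2, 1)

These 19 weights hit 6 W_17-dot-orbits; sizes (5, 3, 4, 4, 2, 1):

[[1, 7, 8, 15, 19], [2, 9, 16], [3, 5, 11, 13], [4, 6, 10, 12], [14, 17], [18]]


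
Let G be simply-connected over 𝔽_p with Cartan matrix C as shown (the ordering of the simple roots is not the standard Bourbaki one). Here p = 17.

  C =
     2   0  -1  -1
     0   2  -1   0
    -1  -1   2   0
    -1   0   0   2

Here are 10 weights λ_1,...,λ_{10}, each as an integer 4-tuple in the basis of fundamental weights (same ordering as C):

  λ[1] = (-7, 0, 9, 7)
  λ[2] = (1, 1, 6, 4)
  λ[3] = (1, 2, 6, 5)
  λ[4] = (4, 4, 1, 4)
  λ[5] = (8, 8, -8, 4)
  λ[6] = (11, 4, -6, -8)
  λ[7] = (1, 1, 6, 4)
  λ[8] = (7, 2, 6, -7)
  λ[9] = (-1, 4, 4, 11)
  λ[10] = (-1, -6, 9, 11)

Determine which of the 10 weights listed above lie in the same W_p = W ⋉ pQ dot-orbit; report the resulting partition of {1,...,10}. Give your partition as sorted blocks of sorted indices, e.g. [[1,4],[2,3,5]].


Root system A_4: the 4×4 matrix C matches after relabeling.

Alcove-folded reps (p=17, 10 weights, presented ϖ-order):

    λ_1 → (6, 1, 4, 2)
    λ_2 → (2, 2, 7, 5)
    λ_3 → (2, 2, 7, 5)
    λ_4 → (5, 5, 2, 5)
    λ_5 → (2, 2, 7, 5)
    λ_6 → (0, 0, 5, 7)
    λ_7 → (2, 2, 7, 5)
    λ_8 → (2, 2, 7, 5)
    λ_9 → (0, 0, 5, 7)
    λ_10 → (0, 0, 5, 7)

Partition of {1..10} into 4 W_17-dot-orbits:

[[1], [2, 3, 5, 7, 8], [4], [6, 9, 10]]


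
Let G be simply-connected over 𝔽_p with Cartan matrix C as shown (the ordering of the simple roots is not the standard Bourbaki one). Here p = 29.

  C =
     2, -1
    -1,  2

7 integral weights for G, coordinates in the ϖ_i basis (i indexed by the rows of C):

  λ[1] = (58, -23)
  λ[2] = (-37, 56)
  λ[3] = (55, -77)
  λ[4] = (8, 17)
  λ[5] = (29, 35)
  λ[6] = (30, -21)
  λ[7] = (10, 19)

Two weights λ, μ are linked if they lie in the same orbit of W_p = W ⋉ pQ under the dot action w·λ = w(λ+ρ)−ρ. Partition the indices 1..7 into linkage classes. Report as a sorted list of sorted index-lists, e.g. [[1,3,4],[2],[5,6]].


A_2 Cartan matrix, 2 simple roots permuted; ρ=(1,1).

Ā_29 reps of the 7 weights (A_2, coords as presented):

  λ_1+ρ ↦ (1, 7);  λ_2+ρ ↦ (1, 7);  λ_3+ρ ↦ (9, 18);  λ_4+ρ ↦ (9, 18);  λ_5+ρ ↦ (1, 7);  λ_6+ρ ↦ (9, 18);  λ_7+ρ ↦ (9, 18)

2 distinct reps among the 7 weights ⇒ 2 W_29-linkage classes:

[[1, 2, 5], [3, 4, 6, 7]]


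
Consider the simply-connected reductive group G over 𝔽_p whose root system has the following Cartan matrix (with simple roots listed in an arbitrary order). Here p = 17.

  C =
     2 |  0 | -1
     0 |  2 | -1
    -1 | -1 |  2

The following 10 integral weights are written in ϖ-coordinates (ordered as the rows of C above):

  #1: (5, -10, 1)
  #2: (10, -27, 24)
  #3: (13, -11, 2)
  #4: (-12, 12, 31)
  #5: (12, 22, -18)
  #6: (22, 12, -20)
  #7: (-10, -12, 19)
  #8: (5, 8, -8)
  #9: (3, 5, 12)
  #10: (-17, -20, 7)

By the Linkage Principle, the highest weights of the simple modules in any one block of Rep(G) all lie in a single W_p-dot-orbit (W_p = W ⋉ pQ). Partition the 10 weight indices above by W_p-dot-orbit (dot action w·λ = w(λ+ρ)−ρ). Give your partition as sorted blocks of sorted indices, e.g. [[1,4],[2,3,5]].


Type A_3, rank 3, |W|=24; reorder rows/cols to standard.

Folding the 10 weights λ_j+ρ into Ā_17 (reps in the given 3-coord order):

    λ_1+ρ ↦ (1, 2, 6)
    λ_2+ρ ↦ (1, 2, 6)
    λ_3+ρ ↦ (7, 3, 7)
    λ_4+ρ ↦ (2, 0, 11)
    λ_5+ρ ↦ (2, 0, 11)
    λ_6+ρ ↦ (2, 0, 11)
    λ_7+ρ ↦ (6, 8, 0)
    λ_8+ρ ↦ (1, 2, 6)
    λ_9+ρ ↦ (2, 0, 11)
    λ_10+ρ ↦ (1, 2, 6)

These 10 weights hit 4 W_17-dot-orbits; sizes (4, 1, 4, 1):

[[1, 2, 8, 10], [3], [4, 5, 6, 9], [7]]


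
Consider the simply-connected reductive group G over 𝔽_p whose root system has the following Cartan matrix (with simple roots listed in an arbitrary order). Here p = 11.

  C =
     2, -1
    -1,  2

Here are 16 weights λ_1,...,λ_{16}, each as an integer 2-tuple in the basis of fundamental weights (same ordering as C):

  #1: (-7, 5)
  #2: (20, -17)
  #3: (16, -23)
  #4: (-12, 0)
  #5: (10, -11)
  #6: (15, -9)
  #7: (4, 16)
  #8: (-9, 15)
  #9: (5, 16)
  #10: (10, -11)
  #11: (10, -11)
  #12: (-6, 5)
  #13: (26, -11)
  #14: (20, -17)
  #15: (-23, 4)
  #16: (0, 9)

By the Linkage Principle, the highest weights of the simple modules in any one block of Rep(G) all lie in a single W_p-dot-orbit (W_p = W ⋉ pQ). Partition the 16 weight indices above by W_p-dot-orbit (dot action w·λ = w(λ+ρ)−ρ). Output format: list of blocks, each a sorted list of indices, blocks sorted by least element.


Dynkin diagram of C (from the 2 off-diagonal −1 entries): A_2.

Folding the 16 weights λ_j+ρ into Ā_11 (reps in the given 2-coord order):

    λ_1+ρ ↦ (6, 0)
    λ_2+ρ ↦ (5, 1)
    λ_3+ρ ↦ (6, 0)
    λ_4+ρ ↦ (1, 10)
    λ_5+ρ ↦ (1, 10)
    λ_6+ρ ↦ (3, 3)
    λ_7+ρ ↦ (6, 0)
    λ_8+ρ ↦ (3, 3)
    λ_9+ρ ↦ (5, 1)
    λ_10+ρ ↦ (1, 10)
    λ_11+ρ ↦ (1, 10)
    λ_12+ρ ↦ (5, 1)
    λ_13+ρ ↦ (5, 1)
    λ_14+ρ ↦ (5, 1)
    λ_15+ρ ↦ (6, 0)
    λ_16+ρ ↦ (1, 10)

Partition of {1..16} into 4 W_11-dot-orbits:

[[1, 3, 7, 15], [2, 9, 12, 13, 14], [4, 5, 10, 11, 16], [6, 8]]


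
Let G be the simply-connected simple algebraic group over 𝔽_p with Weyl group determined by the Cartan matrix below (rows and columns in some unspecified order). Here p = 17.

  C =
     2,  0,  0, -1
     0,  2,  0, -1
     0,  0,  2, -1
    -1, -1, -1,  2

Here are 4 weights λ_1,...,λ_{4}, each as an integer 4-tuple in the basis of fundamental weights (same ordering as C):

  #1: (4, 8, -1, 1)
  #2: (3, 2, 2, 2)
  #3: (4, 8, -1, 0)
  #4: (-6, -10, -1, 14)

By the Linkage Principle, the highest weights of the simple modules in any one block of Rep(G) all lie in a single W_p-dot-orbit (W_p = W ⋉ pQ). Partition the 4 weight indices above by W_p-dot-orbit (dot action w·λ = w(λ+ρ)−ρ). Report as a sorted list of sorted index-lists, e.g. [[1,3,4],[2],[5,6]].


D_4 Cartan matrix, 4 simple roots permuted; ρ=(1,1,1,1).

Ā_17 reps of the 4 weights (D_4, coords as presented):

  [1] (5, 9, 0, 1)
  [2] (4, 3, 3, 3)
  [3] (5, 9, 0, 1)
  [4] (5, 9, 0, 1)

These 4 weights hit 2 W_17-dot-orbits; sizes (3, 1):

[[1, 3, 4], [2]]


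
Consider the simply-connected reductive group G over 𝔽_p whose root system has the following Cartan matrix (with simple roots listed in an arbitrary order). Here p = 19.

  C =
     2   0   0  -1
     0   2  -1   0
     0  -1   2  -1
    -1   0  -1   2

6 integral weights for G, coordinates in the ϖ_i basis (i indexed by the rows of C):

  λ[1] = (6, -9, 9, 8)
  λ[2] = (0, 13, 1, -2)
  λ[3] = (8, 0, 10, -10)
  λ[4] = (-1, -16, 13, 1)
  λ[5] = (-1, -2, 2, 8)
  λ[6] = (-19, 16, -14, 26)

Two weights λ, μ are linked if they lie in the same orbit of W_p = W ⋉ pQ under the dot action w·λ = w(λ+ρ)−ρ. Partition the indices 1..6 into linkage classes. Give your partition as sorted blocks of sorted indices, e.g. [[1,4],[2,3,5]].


A_4 Cartan matrix, 4 simple roots permuted; ρ=(1,1,1,1).

Each λ_j+ρ reduced to Ā_19; 4-tuples below use C's row order:

  λ_1+ρ ↦ (0, 1, 2, 9);  λ_2+ρ ↦ (0, 14, 1, 1);  λ_3+ρ ↦ (0, 1, 2, 9);  λ_4+ρ ↦ (0, 14, 1, 1);  λ_5+ρ ↦ (0, 1, 2, 9);  λ_6+ρ ↦ (2, 8, 1, 4)

Partition of {1..6} into 3 W_19-dot-orbits:

[[1, 3, 5], [2, 4], [6]]


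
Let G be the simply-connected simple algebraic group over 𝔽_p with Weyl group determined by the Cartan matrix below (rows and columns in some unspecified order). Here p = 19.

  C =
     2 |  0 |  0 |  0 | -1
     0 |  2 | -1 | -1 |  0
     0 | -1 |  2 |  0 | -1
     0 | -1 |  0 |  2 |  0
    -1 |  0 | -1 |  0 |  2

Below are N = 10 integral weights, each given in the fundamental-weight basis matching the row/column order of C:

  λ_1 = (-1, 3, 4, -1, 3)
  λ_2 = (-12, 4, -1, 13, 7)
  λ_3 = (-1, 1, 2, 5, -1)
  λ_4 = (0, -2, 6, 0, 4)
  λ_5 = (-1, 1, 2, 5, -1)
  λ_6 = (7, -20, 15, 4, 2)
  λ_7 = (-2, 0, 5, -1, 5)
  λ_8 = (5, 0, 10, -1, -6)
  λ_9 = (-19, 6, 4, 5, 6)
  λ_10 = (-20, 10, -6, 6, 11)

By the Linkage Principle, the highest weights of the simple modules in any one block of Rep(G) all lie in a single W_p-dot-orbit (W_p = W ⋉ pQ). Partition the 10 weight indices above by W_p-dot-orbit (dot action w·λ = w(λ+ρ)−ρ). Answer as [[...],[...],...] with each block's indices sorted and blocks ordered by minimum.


Dynkin diagram of C (from the 8 off-diagonal −1 entries): A_5.

Alcove-folded reps (p=19, 10 weights, presented ϖ-order):

    1: (0, 4, 5, 0, 4)
    2: (0, 2, 3, 6, 0)
    3: (0, 2, 3, 6, 0)
    4: (1, 1, 6, 0, 5)
    5: (0, 2, 3, 6, 0)
    6: (0, 2, 3, 6, 0)
    7: (1, 1, 6, 0, 5)
    8: (1, 1, 6, 0, 5)
    9: (1, 1, 6, 0, 5)
    10: (1, 1, 6, 0, 5)

Linkage partition of the 10 weights (3 classes, p=19):

[[1], [2, 3, 5, 6], [4, 7, 8, 9, 10]]


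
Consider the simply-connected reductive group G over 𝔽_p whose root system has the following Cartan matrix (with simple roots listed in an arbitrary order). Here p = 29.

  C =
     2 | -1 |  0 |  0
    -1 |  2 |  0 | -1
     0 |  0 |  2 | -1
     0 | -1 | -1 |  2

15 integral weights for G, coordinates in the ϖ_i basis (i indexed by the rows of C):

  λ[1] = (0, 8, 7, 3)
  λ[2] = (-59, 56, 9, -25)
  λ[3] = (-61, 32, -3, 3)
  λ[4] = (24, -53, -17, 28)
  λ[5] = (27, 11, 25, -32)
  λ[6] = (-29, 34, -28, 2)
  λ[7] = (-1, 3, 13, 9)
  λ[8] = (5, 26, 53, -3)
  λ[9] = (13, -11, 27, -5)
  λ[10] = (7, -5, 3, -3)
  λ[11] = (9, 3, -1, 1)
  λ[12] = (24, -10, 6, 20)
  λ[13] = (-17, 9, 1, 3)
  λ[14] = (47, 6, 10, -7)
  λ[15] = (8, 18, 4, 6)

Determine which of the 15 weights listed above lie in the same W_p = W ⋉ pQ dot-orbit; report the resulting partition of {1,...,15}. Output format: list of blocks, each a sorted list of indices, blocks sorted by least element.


Cartan matrix: type A_4 (|W|=120); un-permuting the 4 rows.

Each λ_j+ρ reduced to Ā_29; 4-tuples below use C's row order:

  λ_1 → (1, 9, 8, 4) · λ_2 → (0, 4, 14, 10) · λ_3 → (2, 2, 2, 2) · λ_4 → (10, 4, 0, 2) · λ_5 → (2, 17, 6, 1) · λ_6 → (2, 17, 6, 1) · λ_7 → (0, 4, 14, 10) · λ_8 → (2, 2, 2, 2) · λ_9 → (0, 4, 14, 10) · λ_10 → (2, 2, 2, 2) · λ_11 → (10, 4, 0, 2) · λ_12 → (1, 9, 8, 4) · λ_13 → (10, 4, 0, 2) · λ_14 → (2, 17, 6, 1) · λ_15 → (2, 17, 6, 1)

Partition of {1..15} into 5 W_29-dot-orbits:

[[1, 12], [2, 7, 9], [3, 8, 10], [4, 11, 13], [5, 6, 14, 15]]


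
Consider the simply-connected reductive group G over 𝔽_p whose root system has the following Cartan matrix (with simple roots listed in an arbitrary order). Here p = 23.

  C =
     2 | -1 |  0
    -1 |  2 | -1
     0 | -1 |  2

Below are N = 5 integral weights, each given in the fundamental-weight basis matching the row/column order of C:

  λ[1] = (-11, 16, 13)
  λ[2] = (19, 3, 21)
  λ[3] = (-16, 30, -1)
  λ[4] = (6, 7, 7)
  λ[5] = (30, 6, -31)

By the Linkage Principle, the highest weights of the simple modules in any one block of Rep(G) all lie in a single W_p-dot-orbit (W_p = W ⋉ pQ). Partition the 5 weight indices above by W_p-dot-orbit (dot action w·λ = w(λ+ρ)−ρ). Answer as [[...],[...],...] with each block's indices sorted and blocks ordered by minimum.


C ↔ A_3 under row/col permutation; |W(A_3)| = 24.

Each λ_j+ρ reduced to Ā_23; 3-tuples below use C's row order:

    [1] (2, 7, 6)
    [2] (3, 0, 1)
    [3] (7, 8, 8)
    [4] (7, 8, 8)
    [5] (7, 8, 8)

Linkage partition of the 5 weights (3 classes, p=23):

[[1], [2], [3, 4, 5]]


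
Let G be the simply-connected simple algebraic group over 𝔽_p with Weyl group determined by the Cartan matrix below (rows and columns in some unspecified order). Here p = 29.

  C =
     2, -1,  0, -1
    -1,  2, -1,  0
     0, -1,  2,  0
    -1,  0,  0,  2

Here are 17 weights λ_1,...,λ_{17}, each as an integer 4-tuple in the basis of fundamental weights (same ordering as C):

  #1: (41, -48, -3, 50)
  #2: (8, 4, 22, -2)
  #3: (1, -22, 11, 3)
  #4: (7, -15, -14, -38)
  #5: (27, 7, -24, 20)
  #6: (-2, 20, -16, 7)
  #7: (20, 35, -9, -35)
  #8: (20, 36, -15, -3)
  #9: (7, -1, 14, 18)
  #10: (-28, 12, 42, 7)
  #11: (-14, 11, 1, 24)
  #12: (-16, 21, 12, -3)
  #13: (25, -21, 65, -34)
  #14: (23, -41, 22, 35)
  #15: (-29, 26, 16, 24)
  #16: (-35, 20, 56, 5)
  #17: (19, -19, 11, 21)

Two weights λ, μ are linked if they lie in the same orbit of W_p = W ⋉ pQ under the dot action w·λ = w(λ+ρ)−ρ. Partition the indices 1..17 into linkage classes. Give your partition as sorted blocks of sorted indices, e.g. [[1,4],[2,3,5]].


C ↔ A_4 under row/col permutation; |W(A_4)| = 120.

Alcove-folded reps (p=29, 17 weights, presented ϖ-order):

    1: (2, 5, 7, 9)
    2: (1, 5, 15, 7)
    3: (3, 4, 2, 12)
    4: (8, 0, 2, 6)
    5: (1, 5, 15, 7)
    6: (1, 5, 15, 7)
    7: (1, 5, 15, 7)
    8: (8, 0, 2, 6)
    9: (8, 0, 2, 6)
    10: (8, 0, 2, 6)
    11: (12, 1, 1, 12)
    12: (2, 5, 7, 9)
    13: (3, 4, 2, 12)
    14: (2, 5, 7, 9)
    15: (12, 1, 1, 12)
    16: (1, 5, 15, 7)
    17: (2, 5, 7, 9)

5 distinct reps among the 17 weights ⇒ 5 W_29-linkage classes:

[[1, 12, 14, 17], [2, 5, 6, 7, 16], [3, 13], [4, 8, 9, 10], [11, 15]]


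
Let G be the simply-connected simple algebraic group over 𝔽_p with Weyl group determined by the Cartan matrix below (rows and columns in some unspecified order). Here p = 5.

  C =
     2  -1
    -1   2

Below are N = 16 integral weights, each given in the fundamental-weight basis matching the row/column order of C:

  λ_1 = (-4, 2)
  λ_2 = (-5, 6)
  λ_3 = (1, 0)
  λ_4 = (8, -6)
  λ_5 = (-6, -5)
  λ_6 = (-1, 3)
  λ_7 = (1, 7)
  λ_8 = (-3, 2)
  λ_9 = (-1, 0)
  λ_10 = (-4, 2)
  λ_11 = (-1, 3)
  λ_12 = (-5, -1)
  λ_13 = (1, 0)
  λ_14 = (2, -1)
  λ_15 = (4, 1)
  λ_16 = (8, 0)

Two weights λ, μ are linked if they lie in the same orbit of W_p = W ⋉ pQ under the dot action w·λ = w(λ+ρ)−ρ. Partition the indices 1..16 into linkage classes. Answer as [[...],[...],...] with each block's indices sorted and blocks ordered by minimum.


C ↔ A_2 under row/col permutation; |W(A_2)| = 6.

Ā_5 reps of the 16 weights (A_2, coords as presented):

  λ_1 → (3, 0) · λ_2 → (2, 1) · λ_3 → (2, 1) · λ_4 → (0, 1) · λ_5 → (0, 1) · λ_6 → (0, 4) · λ_7 → (3, 0) · λ_8 → (2, 1) · λ_9 → (0, 1) · λ_10 → (3, 0) · λ_11 → (0, 4) · λ_12 → (0, 4) · λ_13 → (2, 1) · λ_14 → (3, 0) · λ_15 → (3, 0) · λ_16 → (0, 4)

Linkage partition of the 16 weights (4 classes, p=5):

[[1, 7, 10, 14, 15], [2, 3, 8, 13], [4, 5, 9], [6, 11, 12, 16]]


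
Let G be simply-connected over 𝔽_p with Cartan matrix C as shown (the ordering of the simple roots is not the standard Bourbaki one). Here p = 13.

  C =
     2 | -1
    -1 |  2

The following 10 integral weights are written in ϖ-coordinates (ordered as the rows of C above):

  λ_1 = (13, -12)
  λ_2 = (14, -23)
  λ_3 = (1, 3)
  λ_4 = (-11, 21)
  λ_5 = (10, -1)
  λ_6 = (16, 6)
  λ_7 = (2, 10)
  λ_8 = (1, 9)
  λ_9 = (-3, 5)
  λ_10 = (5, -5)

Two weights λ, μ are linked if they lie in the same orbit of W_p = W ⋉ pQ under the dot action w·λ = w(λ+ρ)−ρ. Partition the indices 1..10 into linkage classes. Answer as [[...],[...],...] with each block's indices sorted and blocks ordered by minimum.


Dynkin diagram of C (from the 2 off-diagonal −1 entries): A_2.

Folding the 10 weights λ_j+ρ into Ā_13 (reps in the given 2-coord order):

    λ_1 → (2, 10)
    λ_2 → (2, 4)
    λ_3 → (2, 4)
    λ_4 → (1, 3)
    λ_5 → (11, 0)
    λ_6 → (2, 4)
    λ_7 → (2, 10)
    λ_8 → (2, 10)
    λ_9 → (2, 4)
    λ_10 → (2, 4)

Linkage partition of the 10 weights (4 classes, p=13):

[[1, 7, 8], [2, 3, 6, 9, 10], [4], [5]]


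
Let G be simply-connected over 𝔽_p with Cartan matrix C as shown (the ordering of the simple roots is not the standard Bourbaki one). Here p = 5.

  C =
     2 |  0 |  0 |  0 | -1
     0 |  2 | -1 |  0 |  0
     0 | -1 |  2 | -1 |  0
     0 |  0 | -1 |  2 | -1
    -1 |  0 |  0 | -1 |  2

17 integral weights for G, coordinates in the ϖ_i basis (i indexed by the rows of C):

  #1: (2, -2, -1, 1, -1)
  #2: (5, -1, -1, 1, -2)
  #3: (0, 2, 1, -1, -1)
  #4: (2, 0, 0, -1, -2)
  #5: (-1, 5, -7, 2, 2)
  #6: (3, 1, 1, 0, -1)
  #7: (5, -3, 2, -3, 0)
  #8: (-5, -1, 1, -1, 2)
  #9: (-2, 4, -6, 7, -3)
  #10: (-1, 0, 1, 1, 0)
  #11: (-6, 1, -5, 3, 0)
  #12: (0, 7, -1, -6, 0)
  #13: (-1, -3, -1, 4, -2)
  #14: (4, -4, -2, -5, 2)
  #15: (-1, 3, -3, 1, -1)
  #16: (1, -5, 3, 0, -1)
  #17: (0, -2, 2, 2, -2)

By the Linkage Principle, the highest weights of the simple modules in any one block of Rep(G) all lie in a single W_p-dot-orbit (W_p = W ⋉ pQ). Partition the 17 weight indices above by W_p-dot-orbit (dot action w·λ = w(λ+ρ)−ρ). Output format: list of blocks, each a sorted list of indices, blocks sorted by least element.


Cartan matrix: type A_5 (|W|=720); un-permuting the 5 rows.

Ā_5 reps of the 17 weights (A_5, coords as presented):

    λ_1 → (3, 0, 1, 1, 0)
    λ_2 → (3, 0, 1, 1, 0)
    λ_3 → (0, 2, 2, 0, 0)
    λ_4 → (2, 1, 0, 1, 0)
    λ_5 → (1, 0, 2, 2, 0)
    λ_6 → (0, 2, 0, 1, 0)
    λ_7 → (2, 1, 0, 1, 0)
    λ_8 → (3, 0, 1, 1, 0)
    λ_9 → (0, 2, 2, 0, 0)
    λ_10 → (1, 0, 2, 2, 0)
    λ_11 → (1, 0, 2, 2, 0)
    λ_12 → (3, 0, 1, 1, 0)
    λ_13 → (1, 0, 2, 2, 0)
    λ_14 → (3, 0, 1, 1, 0)
    λ_15 → (0, 2, 2, 0, 0)
    λ_16 → (0, 2, 0, 1, 0)
    λ_17 → (1, 0, 2, 2, 0)

Partition of {1..17} into 5 W_5-dot-orbits:

[[1, 2, 8, 12, 14], [3, 9, 15], [4, 7], [5, 10, 11, 13, 17], [6, 16]]


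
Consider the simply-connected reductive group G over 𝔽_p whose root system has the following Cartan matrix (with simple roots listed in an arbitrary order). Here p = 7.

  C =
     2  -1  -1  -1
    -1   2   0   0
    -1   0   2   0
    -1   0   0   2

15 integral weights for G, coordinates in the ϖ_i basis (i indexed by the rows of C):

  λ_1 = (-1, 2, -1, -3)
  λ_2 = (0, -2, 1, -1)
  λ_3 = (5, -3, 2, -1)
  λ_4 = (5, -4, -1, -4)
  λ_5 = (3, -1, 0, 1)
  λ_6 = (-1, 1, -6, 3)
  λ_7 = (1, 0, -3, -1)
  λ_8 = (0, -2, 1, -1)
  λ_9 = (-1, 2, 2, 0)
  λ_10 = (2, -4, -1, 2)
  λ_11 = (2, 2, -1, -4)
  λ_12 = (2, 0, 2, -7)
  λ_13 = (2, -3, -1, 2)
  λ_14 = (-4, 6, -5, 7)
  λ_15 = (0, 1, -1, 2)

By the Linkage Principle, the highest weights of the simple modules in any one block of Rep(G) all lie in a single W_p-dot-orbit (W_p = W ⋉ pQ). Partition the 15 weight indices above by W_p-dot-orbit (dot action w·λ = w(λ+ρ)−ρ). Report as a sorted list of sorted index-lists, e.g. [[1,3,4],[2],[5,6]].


Type D_4, rank 4, |W|=192; reorder rows/cols to standard.

Each λ_j+ρ reduced to Ā_7; 4-tuples below use C's row order:

  [1] (0, 1, 2, 0) · [2] (0, 1, 2, 0) · [3] (0, 0, 1, 2) · [4] (0, 3, 0, 3) · [5] (0, 0, 1, 2) · [6] (1, 3, 0, 1) · [7] (0, 1, 2, 0) · [8] (0, 1, 2, 0) · [9] (0, 3, 3, 1) · [10] (0, 3, 0, 3) · [11] (0, 3, 0, 3) · [12] (1, 2, 0, 3) · [13] (1, 2, 0, 3) · [14] (0, 1, 2, 0) · [15] (1, 2, 0, 3)

The 15 indices split into 6 linkage classes (same alcove rep ⇔ same W_7-dot-orbit):

[[1, 2, 7, 8, 14], [3, 5], [4, 10, 11], [6], [9], [12, 13, 15]]


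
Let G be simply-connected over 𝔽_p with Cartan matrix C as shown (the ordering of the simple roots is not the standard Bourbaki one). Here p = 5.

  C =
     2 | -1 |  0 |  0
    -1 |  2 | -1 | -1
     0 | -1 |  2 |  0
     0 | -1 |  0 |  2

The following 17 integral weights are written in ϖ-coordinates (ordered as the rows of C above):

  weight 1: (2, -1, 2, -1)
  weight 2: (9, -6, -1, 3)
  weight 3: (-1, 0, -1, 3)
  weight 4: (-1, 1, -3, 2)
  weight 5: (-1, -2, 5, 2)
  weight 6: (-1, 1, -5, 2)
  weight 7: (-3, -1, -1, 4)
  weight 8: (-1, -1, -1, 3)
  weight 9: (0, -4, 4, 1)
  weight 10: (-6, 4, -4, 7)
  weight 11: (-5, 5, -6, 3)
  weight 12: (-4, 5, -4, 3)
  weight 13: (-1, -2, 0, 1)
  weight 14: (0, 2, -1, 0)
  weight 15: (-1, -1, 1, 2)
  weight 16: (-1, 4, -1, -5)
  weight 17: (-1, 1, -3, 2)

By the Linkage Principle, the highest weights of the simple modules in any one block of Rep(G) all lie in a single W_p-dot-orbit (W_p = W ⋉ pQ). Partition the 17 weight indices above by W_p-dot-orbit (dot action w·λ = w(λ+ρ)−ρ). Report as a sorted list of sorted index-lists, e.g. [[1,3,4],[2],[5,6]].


D_4 Cartan matrix, 4 simple roots permuted; ρ=(1,1,1,1).

Alcove-folded reps (p=5, 17 weights, presented ϖ-order):

  [1] (2, 0, 2, 1) · [2] (0, 0, 0, 4) · [3] (0, 0, 0, 4) · [4] (0, 0, 2, 3) · [5] (2, 0, 2, 1) · [6] (2, 0, 2, 1) · [7] (0, 0, 2, 3) · [8] (0, 0, 0, 4) · [9] (2, 0, 2, 1) · [10] (0, 0, 2, 3) · [11] (1, 0, 0, 1) · [12] (2, 0, 2, 1) · [13] (1, 0, 0, 1) · [14] (1, 0, 0, 1) · [15] (0, 0, 2, 3) · [16] (0, 0, 0, 4) · [17] (0, 0, 2, 3)

4 distinct reps among the 17 weights ⇒ 4 W_5-linkage classes:

[[1, 5, 6, 9, 12], [2, 3, 8, 16], [4, 7, 10, 15, 17], [11, 13, 14]]
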